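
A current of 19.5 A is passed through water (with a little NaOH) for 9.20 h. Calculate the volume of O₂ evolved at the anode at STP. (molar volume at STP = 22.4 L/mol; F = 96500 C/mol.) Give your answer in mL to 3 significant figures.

37500 mL

Q = It = 19.5 × 33120 = 6.458×10^5 C
n(e⁻) = Q/F = 6.458×10^5/96500 = 6.692 mol
2H₂O → O₂ + 4H⁺ + 4e⁻, so n(O₂) = 6.692 / 4 = 1.673 mol
V = 1.673 × 22.4 = 37.48 L
= 37500 mL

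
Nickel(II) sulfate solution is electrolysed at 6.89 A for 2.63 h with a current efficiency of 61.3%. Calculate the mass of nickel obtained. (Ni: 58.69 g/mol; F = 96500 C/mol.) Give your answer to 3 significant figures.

Q = 6.89 × 9468 = 65230 C
n(e⁻) = 65230 / 96500 = 0.6760 mol
Ni²⁺ + 2e⁻ → Ni, so theoretical m(Ni) = 0.3380 × 58.69 = 19.84 g
Actual mass = 61.3% × 19.84 = 12.2 g

12.2 g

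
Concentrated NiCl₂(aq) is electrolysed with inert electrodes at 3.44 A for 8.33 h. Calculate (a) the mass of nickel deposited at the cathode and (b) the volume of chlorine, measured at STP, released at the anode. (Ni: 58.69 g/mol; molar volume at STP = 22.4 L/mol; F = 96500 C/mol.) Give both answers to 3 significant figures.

Q = 3.44 × 29988 = 1.032×10^5 C; n(e⁻) = 1.032×10^5 / 96500 = 1.069 mol
Cathode: Ni²⁺ + 2e⁻ → Ni → n(Ni) = 1.069/2 = 0.5345 mol → 31.4 g
Anode: 2Cl⁻ → Cl₂ + 2e⁻ → n(Cl₂) = 1.069/2 = 0.5345 mol → 12.0 L

31.4 g Ni; 12.0 L Cl₂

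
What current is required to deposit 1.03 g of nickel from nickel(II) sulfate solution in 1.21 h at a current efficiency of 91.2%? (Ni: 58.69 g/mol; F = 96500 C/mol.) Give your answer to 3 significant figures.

n(Ni) = 1.03 / 58.69 = 0.01755 mol
Ni²⁺ + 2e⁻ → Ni, so n(e⁻) = 2 × 0.01755 = 0.03510 mol
Q = 0.03510 × 96500 / 0.912 = 3714 C
I = Q / t = 3714 / 4356 s = 0.853 A

0.853 A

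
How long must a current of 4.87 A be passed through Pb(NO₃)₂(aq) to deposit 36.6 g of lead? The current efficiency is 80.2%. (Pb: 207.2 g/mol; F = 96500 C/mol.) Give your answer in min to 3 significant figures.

145 min

n(Pb) = 36.6 / 207.2 = 0.1766 mol
Pb²⁺ + 2e⁻ → Pb, so n(e⁻) = 2 × 0.1766 = 0.3532 mol
Q = 0.3532 × 96500 / 0.802 = 42500 C
t = Q / I = 42500 / 4.87 = 8727 s = 145 min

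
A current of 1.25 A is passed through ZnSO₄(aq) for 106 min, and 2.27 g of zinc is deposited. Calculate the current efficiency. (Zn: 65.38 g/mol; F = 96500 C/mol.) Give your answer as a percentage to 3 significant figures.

Q = 1.25 × 6360 = 7950 C
n(e⁻) = 7950 / 96500 = 0.08238 mol
Zn²⁺ + 2e⁻ → Zn, so theoretical n(Zn) = 0.04119 mol → 2.693 g
Efficiency = 2.27 / 2.693 = 0.8429 = 84.3%

84.3%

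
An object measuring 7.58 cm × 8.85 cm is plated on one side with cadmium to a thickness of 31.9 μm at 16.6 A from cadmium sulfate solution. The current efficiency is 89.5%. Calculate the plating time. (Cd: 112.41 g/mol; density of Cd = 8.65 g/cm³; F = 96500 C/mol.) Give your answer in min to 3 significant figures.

Plated area = 7.58 × 8.85 = 67.08 cm²
Volume = 67.08 × 31.9×10⁻⁴ cm = 0.2140 cm³
m(Cd) = 0.2140 × 8.65 = 1.851 g
n(Cd) = 1.851 / 112.41 = 0.01647 mol; n(e⁻) = 2 × 0.01647 = 0.03294 mol
Q = 0.03294 × 96500 / 0.895 = 3552 C
t = 3552 / 16.6 = 214.0 s = 3.57 min

3.57 min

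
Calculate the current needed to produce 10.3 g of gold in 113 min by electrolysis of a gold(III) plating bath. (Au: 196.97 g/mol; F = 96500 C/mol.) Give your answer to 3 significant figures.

2.23 A

n(Au) = 10.3 / 196.97 = 0.05229 mol
Au³⁺ + 3e⁻ → Au, so n(e⁻) = 3 × 0.05229 = 0.1569 mol
Q = 0.1569 × 96500 = 15140 C
I = Q / t = 15140 / 6780 s = 2.23 A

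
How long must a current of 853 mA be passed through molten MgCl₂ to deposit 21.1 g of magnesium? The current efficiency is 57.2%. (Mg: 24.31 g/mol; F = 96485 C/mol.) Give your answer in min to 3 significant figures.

n(Mg) = 21.1 / 24.31 = 0.8680 mol
Mg²⁺ + 2e⁻ → Mg, so n(e⁻) = 2 × 0.8680 = 1.736 mol
Q = 1.736 × 96485 / 0.572 = 2.928×10^5 C
t = Q / I = 2.928×10^5 / 0.853 = 3.433×10^5 s = 5720 min

5720 min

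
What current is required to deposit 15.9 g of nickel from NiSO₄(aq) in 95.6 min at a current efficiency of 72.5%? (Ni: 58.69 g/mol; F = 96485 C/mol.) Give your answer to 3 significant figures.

n(Ni) = 15.9 / 58.69 = 0.2709 mol
Ni²⁺ + 2e⁻ → Ni, so n(e⁻) = 2 × 0.2709 = 0.5418 mol
Q = 0.5418 × 96485 / 0.725 = 72100 C
I = Q / t = 72100 / 5736 s = 12.6 A

12.6 A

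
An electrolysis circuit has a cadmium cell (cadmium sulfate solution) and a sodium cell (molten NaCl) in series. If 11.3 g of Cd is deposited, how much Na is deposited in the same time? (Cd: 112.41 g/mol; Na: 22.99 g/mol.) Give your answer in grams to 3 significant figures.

4.62 g

n(Cd) = 11.3 / 112.41 = 0.1005 mol
Cd²⁺ + 2e⁻ → Cd, so n(e⁻) = 2 × 0.1005 = 0.2010 mol
Same current for the same time ⇒ same n(e⁻) = 0.2010 mol in both cells.
Na⁺ + e⁻ → Na, so n(Na) = 0.2010 mol
m(Na) = 0.2010 × 22.99 = 4.62 g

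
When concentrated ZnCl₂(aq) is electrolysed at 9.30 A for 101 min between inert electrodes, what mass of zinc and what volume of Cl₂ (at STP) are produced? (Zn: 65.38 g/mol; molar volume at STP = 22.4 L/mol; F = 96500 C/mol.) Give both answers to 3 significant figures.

Q = 9.30 × 6060 = 56360 C; n(e⁻) = 56360 / 96500 = 0.5840 mol
Cathode: Zn²⁺ + 2e⁻ → Zn → n(Zn) = 0.5840/2 = 0.2920 mol → 19.1 g
Anode: 2Cl⁻ → Cl₂ + 2e⁻ → n(Cl₂) = 0.5840/2 = 0.2920 mol → 6.54 L

19.1 g Zn; 6.54 L Cl₂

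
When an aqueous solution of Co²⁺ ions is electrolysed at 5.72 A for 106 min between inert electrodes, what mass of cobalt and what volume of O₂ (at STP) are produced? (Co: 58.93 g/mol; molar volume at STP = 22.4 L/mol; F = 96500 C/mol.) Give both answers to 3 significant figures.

Q = 5.72 × 6360 = 36380 C; n(e⁻) = 36380 / 96500 = 0.3770 mol
Cathode: Co²⁺ + 2e⁻ → Co → n(Co) = 0.3770/2 = 0.1885 mol → 11.1 g
Anode: 2H₂O → O₂ + 4H⁺ + 4e⁻ → n(O₂) = 0.3770/4 = 0.09425 mol → 2.11 L

11.1 g Co; 2.11 L O₂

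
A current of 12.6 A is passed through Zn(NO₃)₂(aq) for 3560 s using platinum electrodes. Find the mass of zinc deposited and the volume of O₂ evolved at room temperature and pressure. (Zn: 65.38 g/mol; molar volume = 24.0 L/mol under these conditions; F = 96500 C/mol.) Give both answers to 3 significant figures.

15.2 g Zn; 2.79 L O₂

Q = 12.6 × 3560 = 44860 C; n(e⁻) = 44860 / 96500 = 0.4649 mol
Cathode: Zn²⁺ + 2e⁻ → Zn → n(Zn) = 0.4649/2 = 0.2325 mol → 15.2 g
Anode: 2H₂O → O₂ + 4H⁺ + 4e⁻ → n(O₂) = 0.4649/4 = 0.1162 mol → 2.79 L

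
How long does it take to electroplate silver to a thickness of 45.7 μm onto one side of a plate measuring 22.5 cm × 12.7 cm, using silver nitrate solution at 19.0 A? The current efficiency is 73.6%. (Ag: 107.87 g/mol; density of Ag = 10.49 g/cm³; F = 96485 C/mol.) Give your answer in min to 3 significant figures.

14.6 min

Plated area = 22.5 × 12.7 = 285.8 cm²
Volume = 285.8 × 45.7×10⁻⁴ cm = 1.306 cm³
m(Ag) = 1.306 × 10.49 = 13.70 g
n(Ag) = 13.70 / 107.87 = 0.1270 mol; n(e⁻) = 0.1270 mol
Q = 0.1270 × 96485 / 0.736 = 16650 C
t = 16650 / 19.0 = 876.3 s = 14.6 min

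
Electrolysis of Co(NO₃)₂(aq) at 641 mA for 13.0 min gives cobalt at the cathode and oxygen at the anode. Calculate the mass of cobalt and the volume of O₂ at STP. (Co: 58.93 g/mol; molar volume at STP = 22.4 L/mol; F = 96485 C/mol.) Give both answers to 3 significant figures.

Q = 0.641 × 780 = 500.0 C; n(e⁻) = 500.0 / 96485 = 0.005182 mol
Cathode: Co²⁺ + 2e⁻ → Co → n(Co) = 0.005182/2 = 0.002591 mol → 0.153 g
Anode: 2H₂O → O₂ + 4H⁺ + 4e⁻ → n(O₂) = 0.005182/4 = 0.001296 mol → 0.0290 L

0.153 g Co; 0.0290 L O₂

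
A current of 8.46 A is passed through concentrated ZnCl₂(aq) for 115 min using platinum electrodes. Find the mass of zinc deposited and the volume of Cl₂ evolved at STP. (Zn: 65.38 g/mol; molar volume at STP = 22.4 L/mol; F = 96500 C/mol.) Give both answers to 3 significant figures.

Q = 8.46 × 6900 = 58370 C; n(e⁻) = 58370 / 96500 = 0.6049 mol
Cathode: Zn²⁺ + 2e⁻ → Zn → n(Zn) = 0.6049/2 = 0.3025 mol → 19.8 g
Anode: 2Cl⁻ → Cl₂ + 2e⁻ → n(Cl₂) = 0.6049/2 = 0.3025 mol → 6.78 L

19.8 g Zn; 6.78 L Cl₂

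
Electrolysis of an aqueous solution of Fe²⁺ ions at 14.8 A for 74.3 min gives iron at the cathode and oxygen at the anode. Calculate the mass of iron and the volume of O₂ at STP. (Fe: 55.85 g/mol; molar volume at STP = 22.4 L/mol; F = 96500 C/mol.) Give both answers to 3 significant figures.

Q = 14.8 × 4458 = 65980 C; n(e⁻) = 65980 / 96500 = 0.6837 mol
Cathode: Fe²⁺ + 2e⁻ → Fe → n(Fe) = 0.6837/2 = 0.3419 mol → 19.1 g
Anode: 2H₂O → O₂ + 4H⁺ + 4e⁻ → n(O₂) = 0.6837/4 = 0.1709 mol → 3.83 L

19.1 g Fe; 3.83 L O₂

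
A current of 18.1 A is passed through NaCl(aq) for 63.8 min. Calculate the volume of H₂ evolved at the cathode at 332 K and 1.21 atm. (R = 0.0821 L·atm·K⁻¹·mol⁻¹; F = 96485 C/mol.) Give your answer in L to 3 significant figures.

Q = 18.1 A × 3828 s = 69290 C
Moles of electrons = 69290 / 96485 = 0.7181 mol
2H⁺ + 2e⁻ → H₂, so n(H₂) = 0.7181 / 2 = 0.3591 mol
V = nRT/P = 0.3591 × 0.0821 × 332 / 1.21 = 8.089 L

8.09 L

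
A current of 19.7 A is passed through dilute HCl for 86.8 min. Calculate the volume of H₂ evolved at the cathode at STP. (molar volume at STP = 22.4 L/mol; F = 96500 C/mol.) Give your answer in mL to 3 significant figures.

Q = It = 19.7 × 5208 = 1.026×10^5 C
Moles of electrons = 1.026×10^5 / 96500 = 1.063 mol
2H⁺ + 2e⁻ → H₂, so n(H₂) = 1.063 / 2 = 0.5315 mol
V = 0.5315 × 22.4 = 11.91 L
= 11900 mL

11900 mL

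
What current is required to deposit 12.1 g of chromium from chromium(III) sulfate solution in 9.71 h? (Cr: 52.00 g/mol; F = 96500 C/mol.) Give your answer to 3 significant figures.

1.93 A

n(Cr) = 12.1 / 52.00 = 0.2327 mol
Cr³⁺ + 3e⁻ → Cr, so n(e⁻) = 3 × 0.2327 = 0.6981 mol
Q = 0.6981 × 96500 = 67370 C
I = Q / t = 67370 / 34956 s = 1.93 A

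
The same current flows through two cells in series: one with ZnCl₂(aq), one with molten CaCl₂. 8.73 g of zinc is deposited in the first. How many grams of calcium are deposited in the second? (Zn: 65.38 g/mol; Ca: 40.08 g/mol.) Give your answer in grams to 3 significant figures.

n(Zn) = 8.73 / 65.38 = 0.1335 mol
Zn²⁺ + 2e⁻ → Zn, so n(e⁻) = 2 × 0.1335 = 0.2670 mol
The cells are in series, so the same charge (and hence the same n(e⁻) = 0.2670 mol) passes through both.
Ca²⁺ + 2e⁻ → Ca, so n(Ca) = 0.2670 / 2 = 0.1335 mol
m(Ca) = 0.1335 × 40.08 = 5.35 g

5.35 g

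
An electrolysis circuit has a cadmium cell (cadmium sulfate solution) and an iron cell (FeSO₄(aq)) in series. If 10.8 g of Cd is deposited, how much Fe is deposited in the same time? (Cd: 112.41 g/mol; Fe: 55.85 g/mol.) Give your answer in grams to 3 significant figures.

n(Cd) = 10.8 / 112.41 = 0.09608 mol
Cd²⁺ + 2e⁻ → Cd, so n(e⁻) = 2 × 0.09608 = 0.1922 mol
Since the cells are in series, n(e⁻) in the Fe cell is also 0.1922 mol.
Fe²⁺ + 2e⁻ → Fe, so n(Fe) = 0.1922 / 2 = 0.09610 mol
m(Fe) = 0.09610 × 55.85 = 5.37 g

5.37 g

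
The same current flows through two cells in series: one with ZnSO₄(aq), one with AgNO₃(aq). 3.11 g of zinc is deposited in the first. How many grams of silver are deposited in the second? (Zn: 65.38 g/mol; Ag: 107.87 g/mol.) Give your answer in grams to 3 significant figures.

10.3 g

n(Zn) = 3.11 / 65.38 = 0.04757 mol
Zn²⁺ + 2e⁻ → Zn, so n(e⁻) = 2 × 0.04757 = 0.09514 mol
Since the cells are in series, n(e⁻) in the Ag cell is also 0.09514 mol.
Ag⁺ + e⁻ → Ag, so n(Ag) = 0.09514 mol
m(Ag) = 0.09514 × 107.87 = 10.3 g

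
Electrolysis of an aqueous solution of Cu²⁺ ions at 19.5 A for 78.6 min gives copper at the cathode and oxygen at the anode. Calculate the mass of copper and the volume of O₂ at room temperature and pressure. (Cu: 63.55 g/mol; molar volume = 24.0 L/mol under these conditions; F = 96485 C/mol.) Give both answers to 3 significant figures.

30.3 g Cu; 5.72 L O₂

Q = 19.5 × 4716 = 91960 C; n(e⁻) = 91960 / 96485 = 0.9531 mol
Cathode: Cu²⁺ + 2e⁻ → Cu → n(Cu) = 0.9531/2 = 0.4766 mol → 30.3 g
Anode: 2H₂O → O₂ + 4H⁺ + 4e⁻ → n(O₂) = 0.9531/4 = 0.2383 mol → 5.72 L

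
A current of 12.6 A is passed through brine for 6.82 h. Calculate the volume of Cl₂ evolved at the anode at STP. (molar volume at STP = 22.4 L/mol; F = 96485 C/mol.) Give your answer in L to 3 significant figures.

35.9 L

Q = It = 12.6 × 24552 = 3.094×10^5 C
n(e⁻) = Q/F = 3.094×10^5/96485 = 3.207 mol
2Cl⁻ → Cl₂ + 2e⁻, so n(Cl₂) = 3.207 / 2 = 1.604 mol
V = 1.604 × 22.4 = 35.93 L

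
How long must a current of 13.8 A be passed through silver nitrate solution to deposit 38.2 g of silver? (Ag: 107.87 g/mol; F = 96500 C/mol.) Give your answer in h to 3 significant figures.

n(Ag) = 38.2 / 107.87 = 0.3541 mol
Ag⁺ + e⁻ → Ag, so n(e⁻) = 0.3541 mol
Q = 0.3541 × 96500 = 34170 C
t = Q / I = 34170 / 13.8 = 2476 s = 0.688 h

0.688 h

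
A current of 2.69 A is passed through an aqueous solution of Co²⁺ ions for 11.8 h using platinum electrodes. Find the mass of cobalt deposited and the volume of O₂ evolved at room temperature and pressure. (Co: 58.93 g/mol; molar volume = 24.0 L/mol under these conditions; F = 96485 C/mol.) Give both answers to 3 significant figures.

Q = 2.69 × 42480 = 1.143×10^5 C; n(e⁻) = 1.143×10^5 / 96485 = 1.185 mol
Cathode: Co²⁺ + 2e⁻ → Co → n(Co) = 1.185/2 = 0.5925 mol → 34.9 g
Anode: 2H₂O → O₂ + 4H⁺ + 4e⁻ → n(O₂) = 1.185/4 = 0.2963 mol → 7.11 L

34.9 g Co; 7.11 L O₂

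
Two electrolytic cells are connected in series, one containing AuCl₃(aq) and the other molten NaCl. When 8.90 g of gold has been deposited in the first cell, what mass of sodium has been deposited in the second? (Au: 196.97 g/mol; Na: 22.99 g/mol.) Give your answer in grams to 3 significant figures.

n(Au) = 8.90 / 196.97 = 0.04518 mol
Au³⁺ + 3e⁻ → Au, so n(e⁻) = 3 × 0.04518 = 0.1355 mol
In series, the same 0.1355 mol of electrons flows through the second cell.
Na⁺ + e⁻ → Na, so n(Na) = 0.1355 mol
m(Na) = 0.1355 × 22.99 = 3.12 g

3.12 g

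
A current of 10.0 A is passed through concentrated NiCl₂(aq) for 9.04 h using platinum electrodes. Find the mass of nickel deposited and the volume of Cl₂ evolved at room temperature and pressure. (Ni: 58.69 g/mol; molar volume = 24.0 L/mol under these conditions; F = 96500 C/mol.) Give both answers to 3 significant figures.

99.0 g Ni; 40.5 L Cl₂

Q = 10.0 × 32544 = 3.254×10^5 C; n(e⁻) = 3.254×10^5 / 96500 = 3.372 mol
Cathode: Ni²⁺ + 2e⁻ → Ni → n(Ni) = 3.372/2 = 1.686 mol → 99.0 g
Anode: 2Cl⁻ → Cl₂ + 2e⁻ → n(Cl₂) = 3.372/2 = 1.686 mol → 40.5 L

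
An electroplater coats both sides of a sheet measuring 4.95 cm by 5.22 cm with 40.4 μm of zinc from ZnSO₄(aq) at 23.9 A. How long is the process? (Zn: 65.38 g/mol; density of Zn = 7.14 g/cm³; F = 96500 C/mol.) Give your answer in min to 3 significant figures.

3.07 min

Plated area = 2 × 4.95 × 5.22 = 51.68 cm²
Volume = 51.68 × 40.4×10⁻⁴ cm = 0.2088 cm³
m(Zn) = 0.2088 × 7.14 = 1.491 g
n(Zn) = 1.491 / 65.38 = 0.02281 mol; n(e⁻) = 2 × 0.02281 = 0.04562 mol
Q = 0.04562 × 96500 = 4402 C
t = 4402 / 23.9 = 184.2 s = 3.07 min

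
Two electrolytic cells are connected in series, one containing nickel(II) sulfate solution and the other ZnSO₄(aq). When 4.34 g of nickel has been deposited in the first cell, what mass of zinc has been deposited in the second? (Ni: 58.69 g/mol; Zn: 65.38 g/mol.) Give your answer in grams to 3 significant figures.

4.83 g

n(Ni) = 4.34 / 58.69 = 0.07395 mol
Ni²⁺ + 2e⁻ → Ni, so n(e⁻) = 2 × 0.07395 = 0.1479 mol
In series, the same 0.1479 mol of electrons flows through the second cell.
Zn²⁺ + 2e⁻ → Zn, so n(Zn) = 0.1479 / 2 = 0.07395 mol
m(Zn) = 0.07395 × 65.38 = 4.83 g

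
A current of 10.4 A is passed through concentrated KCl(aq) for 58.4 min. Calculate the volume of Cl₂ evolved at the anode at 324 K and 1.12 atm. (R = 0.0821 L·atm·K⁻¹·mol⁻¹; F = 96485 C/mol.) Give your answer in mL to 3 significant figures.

Q = 10.4 A × 3504 s = 36440 C
Moles of electrons = 36440 / 96485 = 0.3777 mol
2Cl⁻ → Cl₂ + 2e⁻, so n(Cl₂) = 0.3777 / 2 = 0.1889 mol
V = nRT/P = 0.1889 × 0.0821 × 324 / 1.12 = 4.486 L
= 4490 mL

4490 mL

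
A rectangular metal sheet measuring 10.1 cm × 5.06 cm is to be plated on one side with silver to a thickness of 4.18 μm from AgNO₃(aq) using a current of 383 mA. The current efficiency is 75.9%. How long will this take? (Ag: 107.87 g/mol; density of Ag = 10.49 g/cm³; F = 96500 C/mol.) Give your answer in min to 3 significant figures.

Plated area = 10.1 × 5.06 = 51.11 cm²
Volume = 51.11 × 4.18×10⁻⁴ cm = 0.02136 cm³
m(Ag) = 0.02136 × 10.49 = 0.2241 g
n(Ag) = 0.2241 / 107.87 = 0.002078 mol; n(e⁻) = 0.002078 mol
Q = 0.002078 × 96500 / 0.759 = 264.2 C
t = 264.2 / 0.383 = 689.8 s = 11.5 min

11.5 min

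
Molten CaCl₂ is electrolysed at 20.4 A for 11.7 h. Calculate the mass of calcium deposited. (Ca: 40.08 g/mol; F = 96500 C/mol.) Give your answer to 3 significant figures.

Q = 20.4 A × 42120 s = 8.592×10^5 C
n(e⁻) = Q/F = 8.592×10^5/96500 = 8.904 mol
Ca²⁺ + 2e⁻ → Ca, so n(Ca) = 8.904 / 2 = 4.452 mol
m = 4.452 × 40.08 = 178 g

178 g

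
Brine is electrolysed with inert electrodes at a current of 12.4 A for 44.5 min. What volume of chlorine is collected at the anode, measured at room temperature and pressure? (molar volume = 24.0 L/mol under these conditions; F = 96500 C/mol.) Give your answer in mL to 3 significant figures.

Charge passed = 12.4 × 2670 = 33110 C
n(e⁻) = 33110 / 96500 = 0.3431 mol
2Cl⁻ → Cl₂ + 2e⁻, so n(Cl₂) = 0.3431 / 2 = 0.1716 mol
V = 0.1716 × 24.0 = 4.118 L
= 4120 mL

4120 mL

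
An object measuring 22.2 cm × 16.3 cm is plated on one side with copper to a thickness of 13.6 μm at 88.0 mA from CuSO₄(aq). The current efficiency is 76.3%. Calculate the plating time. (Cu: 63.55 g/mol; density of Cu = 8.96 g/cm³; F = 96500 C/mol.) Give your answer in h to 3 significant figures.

55.4 h

Plated area = 22.2 × 16.3 = 361.9 cm²
Volume = 361.9 × 13.6×10⁻⁴ cm = 0.4922 cm³
m(Cu) = 0.4922 × 8.96 = 4.410 g
n(Cu) = 4.410 / 63.55 = 0.06939 mol; n(e⁻) = 2 × 0.06939 = 0.1388 mol
Q = 0.1388 × 96500 / 0.763 = 17550 C
t = 17550 / 0.0880 = 1.994×10^5 s = 55.4 h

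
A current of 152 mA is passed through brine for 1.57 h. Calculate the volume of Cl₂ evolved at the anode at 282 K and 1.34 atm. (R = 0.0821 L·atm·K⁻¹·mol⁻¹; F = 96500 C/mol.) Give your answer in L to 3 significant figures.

Q = 0.152 A × 5652 s = 859.1 C
n(e⁻) = Q/F = 859.1/96500 = 0.008903 mol
2Cl⁻ → Cl₂ + 2e⁻, so n(Cl₂) = 0.008903 / 2 = 0.004452 mol
V = nRT/P = 0.004452 × 0.0821 × 282 / 1.34 = 0.07692 L

0.0769 L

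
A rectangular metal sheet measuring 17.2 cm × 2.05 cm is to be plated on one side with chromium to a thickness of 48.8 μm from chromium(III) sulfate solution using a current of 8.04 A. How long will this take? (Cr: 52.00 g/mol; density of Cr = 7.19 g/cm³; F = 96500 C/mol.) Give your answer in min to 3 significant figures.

Plated area = 17.2 × 2.05 = 35.26 cm²
Volume = 35.26 × 48.8×10⁻⁴ cm = 0.1721 cm³
m(Cr) = 0.1721 × 7.19 = 1.237 g
n(Cr) = 1.237 / 52.00 = 0.02379 mol; n(e⁻) = 3 × 0.02379 = 0.07137 mol
Q = 0.07137 × 96500 = 6887 C
t = 6887 / 8.04 = 856.6 s = 14.3 min

14.3 min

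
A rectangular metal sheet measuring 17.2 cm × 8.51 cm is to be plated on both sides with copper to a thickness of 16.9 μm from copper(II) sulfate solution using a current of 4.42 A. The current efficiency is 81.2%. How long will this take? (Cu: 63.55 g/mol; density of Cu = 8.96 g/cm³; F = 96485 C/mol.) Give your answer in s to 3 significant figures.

Plated area = 2 × 17.2 × 8.51 = 292.7 cm²
Volume = 292.7 × 16.9×10⁻⁴ cm = 0.4947 cm³
m(Cu) = 0.4947 × 8.96 = 4.433 g
n(Cu) = 4.433 / 63.55 = 0.06976 mol; n(e⁻) = 2 × 0.06976 = 0.1395 mol
Q = 0.1395 × 96485 / 0.812 = 16580 C
t = 16580 / 4.42 = 3751 s

3750 s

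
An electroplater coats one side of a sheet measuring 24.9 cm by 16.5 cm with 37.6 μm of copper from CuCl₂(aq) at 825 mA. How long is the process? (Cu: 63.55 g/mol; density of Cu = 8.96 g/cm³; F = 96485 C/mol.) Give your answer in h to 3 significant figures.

14.2 h

Plated area = 24.9 × 16.5 = 410.9 cm²
Volume = 410.9 × 37.6×10⁻⁴ cm = 1.545 cm³
m(Cu) = 1.545 × 8.96 = 13.84 g
n(Cu) = 13.84 / 63.55 = 0.2178 mol; n(e⁻) = 2 × 0.2178 = 0.4356 mol
Q = 0.4356 × 96485 = 42030 C
t = 42030 / 0.825 = 50950 s = 14.2 h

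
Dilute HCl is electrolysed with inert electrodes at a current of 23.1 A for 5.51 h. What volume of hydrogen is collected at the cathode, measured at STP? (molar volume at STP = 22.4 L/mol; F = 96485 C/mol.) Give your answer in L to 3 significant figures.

53.2 L

Charge passed = 23.1 × 19836 = 4.582×10^5 C
Moles of electrons = 4.582×10^5 / 96485 = 4.749 mol
2H⁺ + 2e⁻ → H₂, so n(H₂) = 4.749 / 2 = 2.375 mol
V = 2.375 × 22.4 = 53.20 L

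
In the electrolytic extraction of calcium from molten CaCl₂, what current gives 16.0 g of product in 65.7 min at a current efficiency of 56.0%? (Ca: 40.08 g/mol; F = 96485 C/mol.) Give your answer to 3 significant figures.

n(Ca) = 16.0 / 40.08 = 0.3992 mol
Ca²⁺ + 2e⁻ → Ca, so n(e⁻) = 2 × 0.3992 = 0.7984 mol
Q = 0.7984 × 96485 / 0.560 = 1.376×10^5 C
I = Q / t = 1.376×10^5 / 3942 s = 34.9 A

34.9 A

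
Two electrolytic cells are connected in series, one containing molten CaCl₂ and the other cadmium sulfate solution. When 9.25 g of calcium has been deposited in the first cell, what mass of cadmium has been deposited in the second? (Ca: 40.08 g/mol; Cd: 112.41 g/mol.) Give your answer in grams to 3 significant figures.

25.9 g

n(Ca) = 9.25 / 40.08 = 0.2308 mol
Ca²⁺ + 2e⁻ → Ca, so n(e⁻) = 2 × 0.2308 = 0.4616 mol
Same current for the same time ⇒ same n(e⁻) = 0.4616 mol in both cells.
Cd²⁺ + 2e⁻ → Cd, so n(Cd) = 0.4616 / 2 = 0.2308 mol
m(Cd) = 0.2308 × 112.41 = 25.9 g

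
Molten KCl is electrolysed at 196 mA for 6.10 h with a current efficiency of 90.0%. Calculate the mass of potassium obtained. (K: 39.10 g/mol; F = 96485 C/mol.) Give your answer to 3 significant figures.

1.57 g

Q = 0.196 × 21960 = 4304 C
n(e⁻) = 4304 / 96485 = 0.04461 mol
K⁺ + e⁻ → K, so theoretical m(K) = 0.04461 × 39.10 = 1.744 g
Actual mass = 90.0% × 1.744 = 1.57 g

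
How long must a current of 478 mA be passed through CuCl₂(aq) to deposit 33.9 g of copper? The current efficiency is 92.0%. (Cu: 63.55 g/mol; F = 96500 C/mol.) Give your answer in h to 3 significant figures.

65.0 h

n(Cu) = 33.9 / 63.55 = 0.5334 mol
Cu²⁺ + 2e⁻ → Cu, so n(e⁻) = 2 × 0.5334 = 1.067 mol
Q = 1.067 × 96500 / 0.920 = 1.119×10^5 C
t = Q / I = 1.119×10^5 / 0.478 = 2.341×10^5 s = 65.0 h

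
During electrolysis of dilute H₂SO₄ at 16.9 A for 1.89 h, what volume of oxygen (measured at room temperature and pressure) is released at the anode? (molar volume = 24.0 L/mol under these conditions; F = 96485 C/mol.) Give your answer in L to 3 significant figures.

7.15 L

Q = It = 16.9 × 6804 = 1.150×10^5 C
n(e⁻) = Q/F = 1.150×10^5/96485 = 1.192 mol
2H₂O → O₂ + 4H⁺ + 4e⁻, so n(O₂) = 1.192 / 4 = 0.2980 mol
V = 0.2980 × 24.0 = 7.152 L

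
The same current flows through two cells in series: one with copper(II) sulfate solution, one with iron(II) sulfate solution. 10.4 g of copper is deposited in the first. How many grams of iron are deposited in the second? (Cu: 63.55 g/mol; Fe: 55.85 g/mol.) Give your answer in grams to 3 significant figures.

9.14 g

n(Cu) = 10.4 / 63.55 = 0.1637 mol
Cu²⁺ + 2e⁻ → Cu, so n(e⁻) = 2 × 0.1637 = 0.3274 mol
Same current for the same time ⇒ same n(e⁻) = 0.3274 mol in both cells.
Fe²⁺ + 2e⁻ → Fe, so n(Fe) = 0.3274 / 2 = 0.1637 mol
m(Fe) = 0.1637 × 55.85 = 9.14 g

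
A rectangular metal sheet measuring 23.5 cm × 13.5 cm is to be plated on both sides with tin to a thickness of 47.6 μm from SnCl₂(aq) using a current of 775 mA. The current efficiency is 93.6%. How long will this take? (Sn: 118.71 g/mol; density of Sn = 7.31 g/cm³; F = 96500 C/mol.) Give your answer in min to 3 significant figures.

825 min

Plated area = 2 × 23.5 × 13.5 = 634.5 cm²
Volume = 634.5 × 47.6×10⁻⁴ cm = 3.020 cm³
m(Sn) = 3.020 × 7.31 = 22.08 g
n(Sn) = 22.08 / 118.71 = 0.1860 mol; n(e⁻) = 2 × 0.1860 = 0.3720 mol
Q = 0.3720 × 96500 / 0.936 = 38350 C
t = 38350 / 0.775 = 49480 s = 825 min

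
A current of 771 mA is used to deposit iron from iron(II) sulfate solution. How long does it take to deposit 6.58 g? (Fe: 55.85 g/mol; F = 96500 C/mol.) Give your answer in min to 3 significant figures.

492 min

n(Fe) = 6.58 / 55.85 = 0.1178 mol
Fe²⁺ + 2e⁻ → Fe, so n(e⁻) = 2 × 0.1178 = 0.2356 mol
Q = 0.2356 × 96500 = 22740 C
t = Q / I = 22740 / 0.771 = 29490 s = 492 min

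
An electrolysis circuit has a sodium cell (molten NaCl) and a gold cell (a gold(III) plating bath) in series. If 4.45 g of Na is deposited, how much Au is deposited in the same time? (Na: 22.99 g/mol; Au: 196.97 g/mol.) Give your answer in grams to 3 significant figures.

12.7 g

n(Na) = 4.45 / 22.99 = 0.1936 mol
Na⁺ + e⁻ → Na, so n(e⁻) = 0.1936 mol
Since the cells are in series, n(e⁻) in the Au cell is also 0.1936 mol.
Au³⁺ + 3e⁻ → Au, so n(Au) = 0.1936 / 3 = 0.06453 mol
m(Au) = 0.06453 × 196.97 = 12.7 g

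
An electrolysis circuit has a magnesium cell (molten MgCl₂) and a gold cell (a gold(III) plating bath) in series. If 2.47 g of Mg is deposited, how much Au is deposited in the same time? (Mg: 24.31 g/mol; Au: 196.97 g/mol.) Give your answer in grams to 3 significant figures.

13.3 g

n(Mg) = 2.47 / 24.31 = 0.1016 mol
Mg²⁺ + 2e⁻ → Mg, so n(e⁻) = 2 × 0.1016 = 0.2032 mol
The cells are in series, so the same charge (and hence the same n(e⁻) = 0.2032 mol) passes through both.
Au³⁺ + 3e⁻ → Au, so n(Au) = 0.2032 / 3 = 0.06773 mol
m(Au) = 0.06773 × 196.97 = 13.3 g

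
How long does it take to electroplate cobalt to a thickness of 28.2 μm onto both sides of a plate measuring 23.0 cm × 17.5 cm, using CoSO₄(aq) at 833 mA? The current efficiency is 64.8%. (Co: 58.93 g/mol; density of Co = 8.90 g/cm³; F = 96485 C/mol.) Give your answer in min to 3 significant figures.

2040 min

Plated area = 2 × 23.0 × 17.5 = 805.0 cm²
Volume = 805.0 × 28.2×10⁻⁴ cm = 2.270 cm³
m(Co) = 2.270 × 8.90 = 20.20 g
n(Co) = 20.20 / 58.93 = 0.3428 mol; n(e⁻) = 2 × 0.3428 = 0.6856 mol
Q = 0.6856 × 96485 / 0.648 = 1.021×10^5 C
t = 1.021×10^5 / 0.833 = 1.226×10^5 s = 2040 min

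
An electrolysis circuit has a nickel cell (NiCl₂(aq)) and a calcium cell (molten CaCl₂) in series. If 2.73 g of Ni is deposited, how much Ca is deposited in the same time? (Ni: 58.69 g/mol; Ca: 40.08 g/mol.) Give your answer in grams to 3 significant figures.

n(Ni) = 2.73 / 58.69 = 0.04652 mol
Ni²⁺ + 2e⁻ → Ni, so n(e⁻) = 2 × 0.04652 = 0.09304 mol
In series, the same 0.09304 mol of electrons flows through the second cell.
Ca²⁺ + 2e⁻ → Ca, so n(Ca) = 0.09304 / 2 = 0.04652 mol
m(Ca) = 0.04652 × 40.08 = 1.86 g

1.86 g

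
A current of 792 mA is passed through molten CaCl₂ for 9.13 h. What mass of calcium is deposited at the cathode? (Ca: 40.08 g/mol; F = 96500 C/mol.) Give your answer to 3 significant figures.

Q = It = 0.792 × 32868 = 26030 C
Moles of electrons = 26030 / 96500 = 0.2697 mol
Ca²⁺ + 2e⁻ → Ca, so n(Ca) = 0.2697 / 2 = 0.1349 mol
m = 0.1349 × 40.08 = 5.41 g

5.41 g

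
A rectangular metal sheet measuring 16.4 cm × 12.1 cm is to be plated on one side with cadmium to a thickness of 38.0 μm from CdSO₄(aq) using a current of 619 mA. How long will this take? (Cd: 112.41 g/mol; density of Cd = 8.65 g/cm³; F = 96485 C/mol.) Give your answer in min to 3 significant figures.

301 min

Plated area = 16.4 × 12.1 = 198.4 cm²
Volume = 198.4 × 38.0×10⁻⁴ cm = 0.7539 cm³
m(Cd) = 0.7539 × 8.65 = 6.521 g
n(Cd) = 6.521 / 112.41 = 0.05801 mol; n(e⁻) = 2 × 0.05801 = 0.1160 mol
Q = 0.1160 × 96485 = 11190 C
t = 11190 / 0.619 = 18080 s = 301 min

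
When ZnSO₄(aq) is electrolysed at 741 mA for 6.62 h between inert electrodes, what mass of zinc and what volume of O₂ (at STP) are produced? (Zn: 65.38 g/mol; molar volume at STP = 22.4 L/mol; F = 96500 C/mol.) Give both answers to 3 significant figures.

Q = 0.741 × 23832 = 17660 C; n(e⁻) = 17660 / 96500 = 0.1830 mol
Cathode: Zn²⁺ + 2e⁻ → Zn → n(Zn) = 0.1830/2 = 0.09150 mol → 5.98 g
Anode: 2H₂O → O₂ + 4H⁺ + 4e⁻ → n(O₂) = 0.1830/4 = 0.04575 mol → 1.02 L

5.98 g Zn; 1.02 L O₂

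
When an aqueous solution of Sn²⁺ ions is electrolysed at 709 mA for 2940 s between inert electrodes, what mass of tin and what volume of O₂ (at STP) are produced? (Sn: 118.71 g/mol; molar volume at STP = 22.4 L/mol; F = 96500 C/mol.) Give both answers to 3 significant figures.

Q = 0.709 × 2940 = 2084 C; n(e⁻) = 2084 / 96500 = 0.02160 mol
Cathode: Sn²⁺ + 2e⁻ → Sn → n(Sn) = 0.02160/2 = 0.01080 mol → 1.28 g
Anode: 2H₂O → O₂ + 4H⁺ + 4e⁻ → n(O₂) = 0.02160/4 = 0.005400 mol → 0.121 L

1.28 g Sn; 0.121 L O₂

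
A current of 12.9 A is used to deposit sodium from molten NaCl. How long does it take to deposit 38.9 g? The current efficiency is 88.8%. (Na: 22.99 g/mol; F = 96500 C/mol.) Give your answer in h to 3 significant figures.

n(Na) = 38.9 / 22.99 = 1.692 mol
Na⁺ + e⁻ → Na, so n(e⁻) = 1.692 mol
Q = 1.692 × 96500 / 0.888 = 1.839×10^5 C
t = Q / I = 1.839×10^5 / 12.9 = 14260 s = 3.96 h

3.96 h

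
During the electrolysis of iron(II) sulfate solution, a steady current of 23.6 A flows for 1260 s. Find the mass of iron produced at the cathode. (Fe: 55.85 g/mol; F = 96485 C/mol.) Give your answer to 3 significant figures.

Q = It = 23.6 × 1260 = 29740 C
Moles of electrons = 29740 / 96485 = 0.3082 mol
Fe²⁺ + 2e⁻ → Fe, so n(Fe) = 0.3082 / 2 = 0.1541 mol
m = 0.1541 × 55.85 = 8.61 g

8.61 g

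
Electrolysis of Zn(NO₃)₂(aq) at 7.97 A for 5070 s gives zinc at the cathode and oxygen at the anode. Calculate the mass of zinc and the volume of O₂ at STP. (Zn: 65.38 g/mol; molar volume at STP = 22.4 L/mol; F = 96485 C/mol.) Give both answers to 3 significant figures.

13.7 g Zn; 2.35 L O₂

Q = 7.97 × 5070 = 40410 C; n(e⁻) = 40410 / 96485 = 0.4188 mol
Cathode: Zn²⁺ + 2e⁻ → Zn → n(Zn) = 0.4188/2 = 0.2094 mol → 13.7 g
Anode: 2H₂O → O₂ + 4H⁺ + 4e⁻ → n(O₂) = 0.4188/4 = 0.1047 mol → 2.35 L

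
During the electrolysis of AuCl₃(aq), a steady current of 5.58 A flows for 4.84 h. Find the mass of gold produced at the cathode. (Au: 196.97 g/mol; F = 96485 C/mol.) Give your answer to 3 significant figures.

Q = 5.58 A × 17424 s = 97230 C
Moles of electrons = 97230 / 96485 = 1.008 mol
Au³⁺ + 3e⁻ → Au, so n(Au) = 1.008 / 3 = 0.3360 mol
m = 0.3360 × 196.97 = 66.2 g

66.2 g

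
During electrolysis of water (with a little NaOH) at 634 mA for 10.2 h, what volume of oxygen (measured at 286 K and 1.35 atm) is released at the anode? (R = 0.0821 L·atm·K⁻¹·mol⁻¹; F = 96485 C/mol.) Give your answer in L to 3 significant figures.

Charge passed = 0.634 × 36720 = 23280 C
n(e⁻) = Q/F = 23280/96485 = 0.2413 mol
2H₂O → O₂ + 4H⁺ + 4e⁻, so n(O₂) = 0.2413 / 4 = 0.06033 mol
V = nRT/P = 0.06033 × 0.0821 × 286 / 1.35 = 1.049 L

1.05 L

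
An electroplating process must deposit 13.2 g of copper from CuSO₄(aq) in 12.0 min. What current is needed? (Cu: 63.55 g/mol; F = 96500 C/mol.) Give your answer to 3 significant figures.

n(Cu) = 13.2 / 63.55 = 0.2077 mol
Cu²⁺ + 2e⁻ → Cu, so n(e⁻) = 2 × 0.2077 = 0.4154 mol
Q = 0.4154 × 96500 = 40090 C
I = Q / t = 40090 / 720 s = 55.7 A

55.7 A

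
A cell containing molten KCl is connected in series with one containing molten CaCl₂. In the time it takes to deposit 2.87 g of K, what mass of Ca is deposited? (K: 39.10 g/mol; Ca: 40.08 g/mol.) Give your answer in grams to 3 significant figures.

1.47 g

n(K) = 2.87 / 39.10 = 0.07340 mol
K⁺ + e⁻ → K, so n(e⁻) = 0.07340 mol
Same current for the same time ⇒ same n(e⁻) = 0.07340 mol in both cells.
Ca²⁺ + 2e⁻ → Ca, so n(Ca) = 0.07340 / 2 = 0.03670 mol
m(Ca) = 0.03670 × 40.08 = 1.47 g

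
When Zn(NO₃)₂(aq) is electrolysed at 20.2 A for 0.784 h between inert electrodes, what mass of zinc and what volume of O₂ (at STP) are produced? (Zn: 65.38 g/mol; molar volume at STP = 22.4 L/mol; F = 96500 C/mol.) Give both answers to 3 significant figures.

19.3 g Zn; 3.31 L O₂

Q = 20.2 × 2822.4 = 57010 C; n(e⁻) = 57010 / 96500 = 0.5908 mol
Cathode: Zn²⁺ + 2e⁻ → Zn → n(Zn) = 0.5908/2 = 0.2954 mol → 19.3 g
Anode: 2H₂O → O₂ + 4H⁺ + 4e⁻ → n(O₂) = 0.5908/4 = 0.1477 mol → 3.31 L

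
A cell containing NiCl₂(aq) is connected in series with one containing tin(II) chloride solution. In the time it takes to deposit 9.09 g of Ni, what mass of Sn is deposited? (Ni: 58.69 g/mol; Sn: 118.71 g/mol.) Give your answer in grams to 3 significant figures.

18.4 g

n(Ni) = 9.09 / 58.69 = 0.1549 mol
Ni²⁺ + 2e⁻ → Ni, so n(e⁻) = 2 × 0.1549 = 0.3098 mol
In series, the same 0.3098 mol of electrons flows through the second cell.
Sn²⁺ + 2e⁻ → Sn, so n(Sn) = 0.3098 / 2 = 0.1549 mol
m(Sn) = 0.1549 × 118.71 = 18.4 g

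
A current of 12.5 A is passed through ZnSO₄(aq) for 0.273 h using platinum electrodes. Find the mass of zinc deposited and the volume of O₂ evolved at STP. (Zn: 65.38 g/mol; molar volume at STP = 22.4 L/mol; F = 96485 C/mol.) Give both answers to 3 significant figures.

Q = 12.5 × 982.8 = 12290 C; n(e⁻) = 12290 / 96485 = 0.1274 mol
Cathode: Zn²⁺ + 2e⁻ → Zn → n(Zn) = 0.1274/2 = 0.06370 mol → 4.16 g
Anode: 2H₂O → O₂ + 4H⁺ + 4e⁻ → n(O₂) = 0.1274/4 = 0.03185 mol → 0.713 L

4.16 g Zn; 0.713 L O₂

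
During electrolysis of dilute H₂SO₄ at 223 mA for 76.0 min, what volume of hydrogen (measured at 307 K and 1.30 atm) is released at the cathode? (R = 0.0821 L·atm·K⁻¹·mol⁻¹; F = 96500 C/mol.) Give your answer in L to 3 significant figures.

Charge passed = 0.223 × 4560 = 1017 C
Moles of electrons = 1017 / 96500 = 0.01054 mol
2H⁺ + 2e⁻ → H₂, so n(H₂) = 0.01054 / 2 = 0.005270 mol
V = nRT/P = 0.005270 × 0.0821 × 307 / 1.30 = 0.1022 L

0.102 L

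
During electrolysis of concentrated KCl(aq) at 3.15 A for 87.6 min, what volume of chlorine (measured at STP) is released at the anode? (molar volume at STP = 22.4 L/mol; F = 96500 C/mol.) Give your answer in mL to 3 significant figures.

1920 mL

Charge passed = 3.15 × 5256 = 16560 C
n(e⁻) = Q/F = 16560/96500 = 0.1716 mol
2Cl⁻ → Cl₂ + 2e⁻, so n(Cl₂) = 0.1716 / 2 = 0.08580 mol
V = 0.08580 × 22.4 = 1.922 L
= 1920 mL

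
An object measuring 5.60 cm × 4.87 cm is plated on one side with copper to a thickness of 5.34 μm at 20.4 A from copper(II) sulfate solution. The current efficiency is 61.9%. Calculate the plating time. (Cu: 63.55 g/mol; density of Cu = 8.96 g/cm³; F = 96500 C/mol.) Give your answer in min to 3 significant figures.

Plated area = 5.60 × 4.87 = 27.27 cm²
Volume = 27.27 × 5.34×10⁻⁴ cm = 0.01456 cm³
m(Cu) = 0.01456 × 8.96 = 0.1305 g
n(Cu) = 0.1305 / 63.55 = 0.002054 mol; n(e⁻) = 2 × 0.002054 = 0.004108 mol
Q = 0.004108 × 96500 / 0.619 = 640.4 C
t = 640.4 / 20.4 = 31.39 s = 0.523 min

0.523 min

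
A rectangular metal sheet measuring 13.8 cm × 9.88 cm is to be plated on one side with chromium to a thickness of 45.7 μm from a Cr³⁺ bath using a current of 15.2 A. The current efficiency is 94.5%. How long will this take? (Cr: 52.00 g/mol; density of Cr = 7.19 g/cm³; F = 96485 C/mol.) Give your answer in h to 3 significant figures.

Plated area = 13.8 × 9.88 = 136.3 cm²
Volume = 136.3 × 45.7×10⁻⁴ cm = 0.6229 cm³
m(Cr) = 0.6229 × 7.19 = 4.479 g
n(Cr) = 4.479 / 52.00 = 0.08613 mol; n(e⁻) = 3 × 0.08613 = 0.2584 mol
Q = 0.2584 × 96485 / 0.945 = 26380 C
t = 26380 / 15.2 = 1736 s = 0.482 h

0.482 h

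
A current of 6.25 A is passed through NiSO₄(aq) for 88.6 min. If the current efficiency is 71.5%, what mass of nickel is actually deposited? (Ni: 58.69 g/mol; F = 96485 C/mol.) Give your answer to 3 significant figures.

7.23 g

Q = 6.25 × 5316 = 33230 C
n(e⁻) = 33230 / 96485 = 0.3444 mol
Ni²⁺ + 2e⁻ → Ni, so theoretical m(Ni) = 0.1722 × 58.69 = 10.11 g
Actual mass = 71.5% × 10.11 = 7.23 g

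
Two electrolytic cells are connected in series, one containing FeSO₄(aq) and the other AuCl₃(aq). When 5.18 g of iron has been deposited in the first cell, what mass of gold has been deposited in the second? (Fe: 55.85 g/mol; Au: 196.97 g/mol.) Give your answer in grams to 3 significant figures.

n(Fe) = 5.18 / 55.85 = 0.09275 mol
Fe²⁺ + 2e⁻ → Fe, so n(e⁻) = 2 × 0.09275 = 0.1855 mol
Same current for the same time ⇒ same n(e⁻) = 0.1855 mol in both cells.
Au³⁺ + 3e⁻ → Au, so n(Au) = 0.1855 / 3 = 0.06183 mol
m(Au) = 0.06183 × 196.97 = 12.2 g

12.2 g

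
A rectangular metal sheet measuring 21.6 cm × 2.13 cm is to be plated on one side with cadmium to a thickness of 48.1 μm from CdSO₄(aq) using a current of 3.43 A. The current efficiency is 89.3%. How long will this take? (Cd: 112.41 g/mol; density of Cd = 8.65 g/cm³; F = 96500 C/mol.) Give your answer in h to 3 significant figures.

0.298 h

Plated area = 21.6 × 2.13 = 46.01 cm²
Volume = 46.01 × 48.1×10⁻⁴ cm = 0.2213 cm³
m(Cd) = 0.2213 × 8.65 = 1.914 g
n(Cd) = 1.914 / 112.41 = 0.01703 mol; n(e⁻) = 2 × 0.01703 = 0.03406 mol
Q = 0.03406 × 96500 / 0.893 = 3681 C
t = 3681 / 3.43 = 1073 s = 0.298 h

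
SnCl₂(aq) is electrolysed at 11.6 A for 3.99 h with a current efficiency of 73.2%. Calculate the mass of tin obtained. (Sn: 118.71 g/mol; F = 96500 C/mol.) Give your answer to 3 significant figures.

Q = 11.6 × 14364 = 1.666×10^5 C
n(e⁻) = 1.666×10^5 / 96500 = 1.726 mol
Sn²⁺ + 2e⁻ → Sn, so theoretical m(Sn) = 0.8630 × 118.71 = 102.4 g
Actual mass = 73.2% × 102.4 = 75.0 g

75.0 g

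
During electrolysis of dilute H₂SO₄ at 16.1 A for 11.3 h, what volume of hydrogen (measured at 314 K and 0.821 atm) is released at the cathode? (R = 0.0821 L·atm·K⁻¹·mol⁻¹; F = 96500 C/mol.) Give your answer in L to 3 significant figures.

107 L

Q = 16.1 A × 40680 s = 6.549×10^5 C
n(e⁻) = Q/F = 6.549×10^5/96500 = 6.787 mol
2H⁺ + 2e⁻ → H₂, so n(H₂) = 6.787 / 2 = 3.394 mol
V = nRT/P = 3.394 × 0.0821 × 314 / 0.821 = 106.6 L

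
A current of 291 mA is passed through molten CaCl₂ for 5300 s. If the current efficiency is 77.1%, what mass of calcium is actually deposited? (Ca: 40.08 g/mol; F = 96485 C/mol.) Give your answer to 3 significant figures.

Q = 0.291 × 5300 = 1542 C
n(e⁻) = 1542 / 96485 = 0.01598 mol
Ca²⁺ + 2e⁻ → Ca, so theoretical m(Ca) = 0.007990 × 40.08 = 0.3202 g
Actual mass = 77.1% × 0.3202 = 0.247 g

0.247 g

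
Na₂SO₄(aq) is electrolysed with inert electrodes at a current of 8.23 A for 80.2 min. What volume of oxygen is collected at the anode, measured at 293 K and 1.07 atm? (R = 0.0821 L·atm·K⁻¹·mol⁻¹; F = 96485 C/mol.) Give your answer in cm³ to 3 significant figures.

Q = 8.23 A × 4812 s = 39600 C
Moles of electrons = 39600 / 96485 = 0.4104 mol
2H₂O → O₂ + 4H⁺ + 4e⁻, so n(O₂) = 0.4104 / 4 = 0.1026 mol
V = nRT/P = 0.1026 × 0.0821 × 293 / 1.07 = 2.307 L
= 2310 cm³

2310 cm³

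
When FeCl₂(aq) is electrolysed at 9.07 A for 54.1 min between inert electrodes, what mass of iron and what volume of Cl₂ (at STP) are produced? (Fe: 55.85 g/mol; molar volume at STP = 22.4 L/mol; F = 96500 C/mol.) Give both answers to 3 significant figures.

Q = 9.07 × 3246 = 29440 C; n(e⁻) = 29440 / 96500 = 0.3051 mol
Cathode: Fe²⁺ + 2e⁻ → Fe → n(Fe) = 0.3051/2 = 0.1526 mol → 8.52 g
Anode: 2Cl⁻ → Cl₂ + 2e⁻ → n(Cl₂) = 0.3051/2 = 0.1526 mol → 3.42 L

8.52 g Fe; 3.42 L Cl₂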